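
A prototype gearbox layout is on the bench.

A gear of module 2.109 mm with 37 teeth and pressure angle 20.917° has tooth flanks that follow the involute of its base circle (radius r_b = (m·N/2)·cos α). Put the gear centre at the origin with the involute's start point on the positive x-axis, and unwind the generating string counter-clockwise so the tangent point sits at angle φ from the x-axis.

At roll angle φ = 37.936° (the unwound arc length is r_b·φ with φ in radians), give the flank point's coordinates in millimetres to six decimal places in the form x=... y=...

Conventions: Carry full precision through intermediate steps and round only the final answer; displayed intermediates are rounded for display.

topology: single-mesh involute geometry — m = 2.109, N = 37
pitch radius r_p = m·N/2 = 2.109·37/2 = 39.016500
base radius r_b = r_p·cos α = 39.016500·cos 20.917° = 36.445258
roll angle φ = 37.936° = 0.66210811 rad
x = r_b·(cos φ + φ·sin φ) = 43.579393
y = r_b·(sin φ − φ·cos φ) = 3.374013

x=43.579393 y=3.374013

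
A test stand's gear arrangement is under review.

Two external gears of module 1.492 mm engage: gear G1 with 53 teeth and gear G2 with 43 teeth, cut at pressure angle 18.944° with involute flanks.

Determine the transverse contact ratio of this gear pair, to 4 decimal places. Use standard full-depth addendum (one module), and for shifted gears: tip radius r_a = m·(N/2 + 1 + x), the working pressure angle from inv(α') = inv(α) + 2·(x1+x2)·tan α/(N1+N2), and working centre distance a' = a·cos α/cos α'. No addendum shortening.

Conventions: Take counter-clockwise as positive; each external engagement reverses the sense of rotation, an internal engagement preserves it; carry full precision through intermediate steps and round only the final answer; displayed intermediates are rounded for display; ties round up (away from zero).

1.8040

topology: single-mesh involute geometry — m = 1.492, 53T/43T pair
base radii: r_b1 = 37.396477, r_b2 = 30.340538
tip radii: r_a1 = 41.030000, r_a2 = 33.570000
no profile shift: α' = α, a' = a
action lengths: √(r_a1²−r_b1²) = 16.880889, √(r_a2²−r_b2²) = 14.366512
base pitch p_b = π·m·cos α = 4.433377
CR = (16.880889 + 14.366512 − 71.616000·sin 18.94400°)/4.433377 = 1.803976
contact ratio ≈ 1.8040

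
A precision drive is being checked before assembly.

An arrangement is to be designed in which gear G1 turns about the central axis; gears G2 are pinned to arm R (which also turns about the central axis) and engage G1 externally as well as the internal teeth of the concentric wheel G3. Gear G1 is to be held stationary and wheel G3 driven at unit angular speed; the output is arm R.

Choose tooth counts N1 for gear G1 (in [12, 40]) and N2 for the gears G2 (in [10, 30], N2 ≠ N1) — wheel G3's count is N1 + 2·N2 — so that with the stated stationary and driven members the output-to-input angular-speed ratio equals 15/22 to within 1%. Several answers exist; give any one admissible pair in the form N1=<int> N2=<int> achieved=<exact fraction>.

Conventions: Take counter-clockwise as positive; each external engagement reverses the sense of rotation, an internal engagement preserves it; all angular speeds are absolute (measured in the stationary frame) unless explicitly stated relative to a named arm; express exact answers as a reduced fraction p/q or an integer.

planetary set to be sized for 15/22 (Willis relation)
Willis with ω_sun = 0: ω_arm/ω_ring = N3/(N1+N3); set equal to 15/22  ⇒  N3/N1 = (15/22)/(1 − 15/22) = 15/7
N3 = N1 + 2·N2  ⇒  N2/N1 = (N3/N1 − 1)/2 = (15/7 − 1)/2 = 4/7
smallest multiple with N1 ≥ 12 and N2 ≥ 10: k = 3  ⇒  N1 = 3·7 = 21, N2 = 3·4 = 12 (N1 ≤ 40, N2 ≤ 30, N2 ≠ N1 ✓), N3 = 21 + 2·12 = 45
check: N3/(N1+N3) with N1 = 21, N3 = 45 gives 15/22; |achieved − target| = 0 ≤ 3/440 ✓

N1=21 N2=12 achieved=15/22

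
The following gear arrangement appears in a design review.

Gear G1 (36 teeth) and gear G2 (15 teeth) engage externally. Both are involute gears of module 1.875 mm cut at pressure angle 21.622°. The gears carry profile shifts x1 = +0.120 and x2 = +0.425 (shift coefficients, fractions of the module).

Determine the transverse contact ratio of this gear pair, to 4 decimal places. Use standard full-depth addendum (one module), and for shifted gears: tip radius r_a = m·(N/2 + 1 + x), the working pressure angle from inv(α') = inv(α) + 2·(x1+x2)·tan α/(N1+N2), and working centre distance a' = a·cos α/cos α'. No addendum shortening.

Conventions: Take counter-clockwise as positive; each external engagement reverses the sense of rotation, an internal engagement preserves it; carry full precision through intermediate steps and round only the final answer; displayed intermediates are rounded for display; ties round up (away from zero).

class = single-mesh tooth geometry [involute pair 36T × 15T, m = 1.875]
base radii: r_b1 = 31.375184, r_b2 = 13.072993
tip radii: r_a1 = 35.850000, r_a2 = 16.734375
inv(α') = inv(21.622°) + 2·(+0.120+0.425)·tan α/(36+15) = 0.02746863  ⇒  α' = 24.31863°
a' = a·cos α / cos α' = 47.8125·cos 21.622°/cos 24.31863° = 48.776107
action lengths: √(r_a1²−r_b1²) = 17.344174, √(r_a2²−r_b2²) = 10.446825
base pitch p_b = π·m·cos α = 5.476003
CR = (17.344174 + 10.446825 − 48.776107·sin 24.31863°)/5.476003 = 1.406953
contact ratio ≈ 1.4070

1.4070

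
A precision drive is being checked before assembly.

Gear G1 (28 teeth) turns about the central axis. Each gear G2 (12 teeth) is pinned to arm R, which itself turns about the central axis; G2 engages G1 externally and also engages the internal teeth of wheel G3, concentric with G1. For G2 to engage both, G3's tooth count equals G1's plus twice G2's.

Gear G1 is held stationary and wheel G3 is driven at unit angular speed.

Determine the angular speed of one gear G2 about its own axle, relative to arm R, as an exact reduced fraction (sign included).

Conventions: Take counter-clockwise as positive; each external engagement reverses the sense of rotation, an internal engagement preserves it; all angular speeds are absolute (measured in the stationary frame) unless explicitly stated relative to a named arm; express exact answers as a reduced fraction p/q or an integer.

recognized (axles ride arm R): planetary set, 28/12/52 teeth
ring teeth: 28 + 2·12 = 52
28(ω_sun−ω_arm) = −52(ω_ring−ω_arm),  ω_sun = 0, ω_ring = 1
28(0−ω_arm) = −52(1−ω_arm)  ⇒  80·ω_arm = 52  ⇒  ω_arm = 13/20
sun–planet mesh: 28·(0−13/20) = −12·(ω_p−ω_arm)  ⇒  ω_p−ω_arm = 91/60
exact speed ratio = 91/60

91/60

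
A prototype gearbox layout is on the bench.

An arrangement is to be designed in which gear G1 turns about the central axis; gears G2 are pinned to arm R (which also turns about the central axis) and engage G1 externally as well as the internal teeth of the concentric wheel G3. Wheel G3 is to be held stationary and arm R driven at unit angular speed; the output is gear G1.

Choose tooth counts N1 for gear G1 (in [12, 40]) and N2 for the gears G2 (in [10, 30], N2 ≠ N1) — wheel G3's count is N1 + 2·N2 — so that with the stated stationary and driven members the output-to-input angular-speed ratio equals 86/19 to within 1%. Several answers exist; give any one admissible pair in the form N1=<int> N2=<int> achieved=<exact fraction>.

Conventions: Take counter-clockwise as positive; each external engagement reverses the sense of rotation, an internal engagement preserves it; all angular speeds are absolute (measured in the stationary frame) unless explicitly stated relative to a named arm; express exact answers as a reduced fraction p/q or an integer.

N1=19 N2=24 achieved=86/19

class = planetary set [ratio 86/19 wanted; Willis about the carrier]
Willis with ω_ring = 0: ω_sun/ω_arm = (N1+N3)/N1; set equal to 86/19  ⇒  N3/N1 = 86/19 − 1 = 67/19
N3 = N1 + 2·N2  ⇒  N2/N1 = (N3/N1 − 1)/2 = (67/19 − 1)/2 = 24/19
smallest multiple with N1 ≥ 12 and N2 ≥ 10: k = 1  ⇒  N1 = 1·19 = 19, N2 = 1·24 = 24 (N1 ≤ 40, N2 ≤ 30, N2 ≠ N1 ✓), N3 = 19 + 2·24 = 67
check: (N1+N3)/N1 with N1 = 19, N3 = 67 gives 86/19; |achieved − target| = 0 ≤ 43/950 ✓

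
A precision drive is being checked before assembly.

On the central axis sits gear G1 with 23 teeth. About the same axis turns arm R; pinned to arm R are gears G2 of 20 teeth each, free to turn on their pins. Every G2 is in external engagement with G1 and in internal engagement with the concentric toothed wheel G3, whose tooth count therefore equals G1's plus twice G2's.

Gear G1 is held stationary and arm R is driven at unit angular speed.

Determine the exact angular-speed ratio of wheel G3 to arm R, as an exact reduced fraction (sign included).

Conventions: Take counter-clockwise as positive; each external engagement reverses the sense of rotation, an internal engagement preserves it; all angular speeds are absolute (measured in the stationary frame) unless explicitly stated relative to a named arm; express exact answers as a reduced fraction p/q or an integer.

86/63

class = planetary set [G3 = 23+2·20 = 63; Willis about the carrier]
ring teeth: 23 + 2·20 = 63
23(ω_sun−ω_arm) = −63(ω_ring−ω_arm),  ω_sun = 0, ω_arm = 1
ω_ring = 1 − (23/63)(0−1) = 86/63
ω_out/ω_in = 86/63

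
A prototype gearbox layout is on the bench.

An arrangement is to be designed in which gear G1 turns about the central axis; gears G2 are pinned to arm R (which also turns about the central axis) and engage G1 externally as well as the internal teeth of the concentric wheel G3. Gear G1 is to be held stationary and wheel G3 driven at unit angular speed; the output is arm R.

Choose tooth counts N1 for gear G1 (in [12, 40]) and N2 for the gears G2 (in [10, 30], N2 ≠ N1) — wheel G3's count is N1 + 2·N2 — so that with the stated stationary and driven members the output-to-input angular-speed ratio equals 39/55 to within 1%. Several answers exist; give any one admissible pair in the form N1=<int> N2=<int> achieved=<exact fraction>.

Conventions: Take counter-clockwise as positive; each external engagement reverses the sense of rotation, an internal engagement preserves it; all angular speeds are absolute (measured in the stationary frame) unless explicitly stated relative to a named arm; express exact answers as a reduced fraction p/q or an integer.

N1=32 N2=23 achieved=39/55

design class (target 39/55): planetary set
Willis with ω_sun = 0: ω_arm/ω_ring = N3/(N1+N3); set equal to 39/55  ⇒  N3/N1 = (39/55)/(1 − 39/55) = 39/16
N3 = N1 + 2·N2  ⇒  N2/N1 = (N3/N1 − 1)/2 = (39/16 − 1)/2 = 23/32
smallest multiple with N1 ≥ 12 and N2 ≥ 10: k = 1  ⇒  N1 = 1·32 = 32, N2 = 1·23 = 23 (N1 ≤ 40, N2 ≤ 30, N2 ≠ N1 ✓), N3 = 32 + 2·23 = 78
check: N3/(N1+N3) with N1 = 32, N3 = 78 gives 39/55; |achieved − target| = 0 ≤ 39/5500 ✓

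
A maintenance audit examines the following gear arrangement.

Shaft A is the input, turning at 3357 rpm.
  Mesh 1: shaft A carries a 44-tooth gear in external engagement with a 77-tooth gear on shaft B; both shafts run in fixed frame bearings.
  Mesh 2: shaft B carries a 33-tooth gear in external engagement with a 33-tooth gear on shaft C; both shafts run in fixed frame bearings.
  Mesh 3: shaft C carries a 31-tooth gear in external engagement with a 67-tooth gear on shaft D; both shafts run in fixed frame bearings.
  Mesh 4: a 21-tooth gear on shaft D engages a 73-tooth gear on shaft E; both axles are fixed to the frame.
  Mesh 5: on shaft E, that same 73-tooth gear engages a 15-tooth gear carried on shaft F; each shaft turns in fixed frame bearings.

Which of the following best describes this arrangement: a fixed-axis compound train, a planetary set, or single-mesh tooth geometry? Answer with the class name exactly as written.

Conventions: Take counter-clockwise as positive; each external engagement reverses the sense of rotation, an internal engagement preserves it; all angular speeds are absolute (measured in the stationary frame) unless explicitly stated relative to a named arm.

class = fixed-axis compound train [5 meshes; 5 ratios multiply, 5 sense flips]
classification: fixed-axis compound train

fixed-axis compound train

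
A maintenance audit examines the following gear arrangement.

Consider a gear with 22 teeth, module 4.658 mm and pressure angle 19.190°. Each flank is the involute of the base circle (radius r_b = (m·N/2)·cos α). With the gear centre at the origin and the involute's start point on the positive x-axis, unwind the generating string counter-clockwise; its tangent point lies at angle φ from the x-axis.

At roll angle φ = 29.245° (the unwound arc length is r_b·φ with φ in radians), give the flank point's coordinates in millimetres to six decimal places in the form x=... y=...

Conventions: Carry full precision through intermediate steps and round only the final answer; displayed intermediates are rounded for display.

x=54.289872 y=2.089644

class = single-mesh tooth geometry [base-circle involute, m = 4.658, 22T]
pitch radius r_p = m·N/2 = 4.658·22/2 = 51.238000
base radius r_b = r_p·cos α = 51.238000·cos 19.190° = 48.390897
roll angle φ = 29.245° = 0.51042154 rad
x = r_b·(cos φ + φ·sin φ) = 54.289872
y = r_b·(sin φ − φ·cos φ) = 2.089644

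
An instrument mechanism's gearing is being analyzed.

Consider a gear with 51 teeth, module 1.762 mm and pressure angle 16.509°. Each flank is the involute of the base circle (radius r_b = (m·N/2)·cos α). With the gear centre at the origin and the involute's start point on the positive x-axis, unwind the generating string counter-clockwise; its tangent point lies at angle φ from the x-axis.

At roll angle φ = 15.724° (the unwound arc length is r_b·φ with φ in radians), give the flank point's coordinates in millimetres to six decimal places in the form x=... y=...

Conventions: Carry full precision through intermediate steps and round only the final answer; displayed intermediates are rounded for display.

x=44.670542 y=0.294570

single-mesh involute tooth geometry (51T wheel at module 1.762)
pitch radius r_p = m·N/2 = 1.762·51/2 = 44.931000
base radius r_b = r_p·cos α = 44.931000·cos 16.509° = 43.078724
roll angle φ = 15.724° = 0.27443557 rad
x = r_b·(cos φ + φ·sin φ) = 44.670542
y = r_b·(sin φ − φ·cos φ) = 0.294570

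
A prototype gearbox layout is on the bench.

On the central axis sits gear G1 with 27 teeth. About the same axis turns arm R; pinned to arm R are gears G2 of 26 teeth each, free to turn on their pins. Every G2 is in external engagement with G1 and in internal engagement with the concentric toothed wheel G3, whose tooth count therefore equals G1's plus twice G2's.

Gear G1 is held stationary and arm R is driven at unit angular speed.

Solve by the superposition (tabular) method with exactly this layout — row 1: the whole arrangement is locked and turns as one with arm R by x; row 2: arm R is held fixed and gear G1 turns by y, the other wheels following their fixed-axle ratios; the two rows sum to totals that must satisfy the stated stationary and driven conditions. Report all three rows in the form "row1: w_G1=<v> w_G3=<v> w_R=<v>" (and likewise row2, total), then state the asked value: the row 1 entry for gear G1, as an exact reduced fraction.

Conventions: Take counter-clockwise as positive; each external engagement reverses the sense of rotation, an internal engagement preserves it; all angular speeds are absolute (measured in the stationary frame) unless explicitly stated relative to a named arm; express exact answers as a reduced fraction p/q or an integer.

row1: w_G1=1 w_G3=1 w_R=1
row2: w_G1=-1 w_G3=27/79 w_R=0
total: w_G1=0 w_G3=106/79 w_R=1
asked value: 1

topology: planetary set — G1 27T / G2 26T / G3 79T, arm = carrier (Willis)
superposition row 1 [locked train]: every member turns x
row 2 — arm fixed, fixed-axis ratios: sun y, ring −(27/79)·y, arm 0
boundary: total ω_sun = x + y = 0 and total ω_arm = x = 1  ⇒  y = -1, x = 1
row 2 ring = −(27/79)·(-1) = 27/79
totals (row 1 + row 2): sun 1 + (-1) = 0, ring 1 + 27/79 = 106/79, arm 1 + 0 = 1
asked cell (row1, sun) = 1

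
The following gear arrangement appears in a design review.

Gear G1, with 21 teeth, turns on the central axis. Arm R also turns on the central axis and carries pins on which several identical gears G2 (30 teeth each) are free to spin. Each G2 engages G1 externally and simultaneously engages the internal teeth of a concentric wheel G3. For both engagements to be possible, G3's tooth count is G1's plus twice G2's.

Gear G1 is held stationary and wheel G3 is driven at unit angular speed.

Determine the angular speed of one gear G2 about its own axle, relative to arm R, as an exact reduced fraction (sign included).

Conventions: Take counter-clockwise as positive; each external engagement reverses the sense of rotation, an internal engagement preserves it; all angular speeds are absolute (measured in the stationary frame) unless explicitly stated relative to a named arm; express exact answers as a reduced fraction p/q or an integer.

topology: planetary set — G1 21T / G2 30T / G3 81T, arm = carrier (Willis)
ring teeth: 21 + 2·30 = 81
21(ω_sun−ω_arm) = −81(ω_ring−ω_arm),  ω_sun = 0, ω_ring = 1
21(0−ω_arm) = −81(1−ω_arm)  ⇒  102·ω_arm = 81  ⇒  ω_arm = 27/34
sun–planet mesh: 21·(0−27/34) = −30·(ω_p−ω_arm)  ⇒  ω_p−ω_arm = 189/340
exact speed ratio = 189/340

189/340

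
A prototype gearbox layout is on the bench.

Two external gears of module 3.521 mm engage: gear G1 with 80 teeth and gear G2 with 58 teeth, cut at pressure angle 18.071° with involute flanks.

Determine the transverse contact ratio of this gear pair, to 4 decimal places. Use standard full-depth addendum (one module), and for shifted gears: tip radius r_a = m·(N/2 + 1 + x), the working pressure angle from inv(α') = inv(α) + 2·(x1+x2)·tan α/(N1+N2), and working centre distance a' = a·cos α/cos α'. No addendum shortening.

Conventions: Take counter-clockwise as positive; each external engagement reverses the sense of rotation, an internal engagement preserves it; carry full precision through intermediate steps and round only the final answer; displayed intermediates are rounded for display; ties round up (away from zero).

recognized (one external pair, fixed centres): single-mesh tooth geometry, m = 3.521, N1 = 80, N2 = 58
base radii: r_b1 = 133.892765, r_b2 = 97.072255
tip radii: r_a1 = 144.361000, r_a2 = 105.630000
no profile shift: α' = α, a' = a
action lengths: √(r_a1²−r_b1²) = 53.970601, √(r_a2²−r_b2²) = 41.649421
base pitch p_b = π·m·cos α = 10.515913
CR = (53.970601 + 41.649421 − 242.949000·sin 18.07100°)/10.515913 = 1.926450
contact ratio ≈ 1.9265

1.9265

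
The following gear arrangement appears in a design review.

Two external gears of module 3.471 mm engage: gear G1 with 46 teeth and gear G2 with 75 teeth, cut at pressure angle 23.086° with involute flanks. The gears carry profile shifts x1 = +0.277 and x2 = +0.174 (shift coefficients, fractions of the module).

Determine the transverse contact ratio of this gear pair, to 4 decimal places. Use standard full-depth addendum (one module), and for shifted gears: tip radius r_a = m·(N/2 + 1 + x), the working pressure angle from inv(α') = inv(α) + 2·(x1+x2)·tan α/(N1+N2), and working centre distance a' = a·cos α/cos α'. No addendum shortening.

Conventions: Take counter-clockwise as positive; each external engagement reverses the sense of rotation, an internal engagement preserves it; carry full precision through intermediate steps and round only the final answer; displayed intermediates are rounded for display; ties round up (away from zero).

1.5770

class = single-mesh tooth geometry [involute pair 46T × 75T, m = 3.471]
base radii: r_b1 = 73.439761, r_b2 = 119.738740
tip radii: r_a1 = 84.265467, r_a2 = 134.237454
inv(α') = inv(23.086°) + 2·(+0.277+0.174)·tan α/(46+75) = 0.02649814  ⇒  α' = 24.04283°
a' = a·cos α / cos α' = 209.9955·cos 23.086°/cos 24.04283° = 211.530656
action lengths: √(r_a1²−r_b1²) = 41.319130, √(r_a2²−r_b2²) = 60.682190
base pitch p_b = π·m·cos α = 10.031209
CR = (41.319130 + 60.682190 − 211.530656·sin 24.04283°)/10.031209 = 1.577040
contact ratio ≈ 1.5770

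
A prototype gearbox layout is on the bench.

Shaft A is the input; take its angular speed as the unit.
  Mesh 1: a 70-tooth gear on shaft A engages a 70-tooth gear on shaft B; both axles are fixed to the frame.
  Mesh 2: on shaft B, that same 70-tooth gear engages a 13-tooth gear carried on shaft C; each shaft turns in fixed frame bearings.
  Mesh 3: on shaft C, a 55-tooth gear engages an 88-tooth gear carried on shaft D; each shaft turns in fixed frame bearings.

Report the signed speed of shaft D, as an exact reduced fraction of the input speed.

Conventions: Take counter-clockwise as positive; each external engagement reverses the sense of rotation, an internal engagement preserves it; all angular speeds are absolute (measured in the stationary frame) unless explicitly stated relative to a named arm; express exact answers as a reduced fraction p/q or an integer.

-175/52

3-mesh fixed-axis compound train (all bearings frame-fixed)
mesh 1 [70T→70T]: |ω|/ω_in = 1×70/70 = 1, sense flips to −
mesh 2 [70T→13T]: |ω|/ω_in = 1×70/13 = 70/13, sense flips to +
mesh 3 [55T→88T]: |ω|/ω_in = (70/13)×55/88 = 175/52, sense flips to −
signed output speed (× input speed) = -175/52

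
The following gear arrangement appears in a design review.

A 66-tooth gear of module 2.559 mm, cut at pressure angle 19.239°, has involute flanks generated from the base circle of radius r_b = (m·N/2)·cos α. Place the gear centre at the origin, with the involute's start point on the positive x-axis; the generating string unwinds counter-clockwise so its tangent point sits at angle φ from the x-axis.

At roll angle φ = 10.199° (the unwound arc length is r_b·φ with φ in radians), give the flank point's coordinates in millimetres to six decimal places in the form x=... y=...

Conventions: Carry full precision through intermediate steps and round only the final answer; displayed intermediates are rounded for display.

x=80.984023 y=0.149428

class = single-mesh tooth geometry [base-circle involute, m = 2.559, 66T]
pitch radius r_p = m·N/2 = 2.559·66/2 = 84.447000
base radius r_b = r_p·cos α = 84.447000·cos 19.239° = 79.730829
roll angle φ = 10.199° = 0.17800613 rad
x = r_b·(cos φ + φ·sin φ) = 80.984023
y = r_b·(sin φ − φ·cos φ) = 0.149428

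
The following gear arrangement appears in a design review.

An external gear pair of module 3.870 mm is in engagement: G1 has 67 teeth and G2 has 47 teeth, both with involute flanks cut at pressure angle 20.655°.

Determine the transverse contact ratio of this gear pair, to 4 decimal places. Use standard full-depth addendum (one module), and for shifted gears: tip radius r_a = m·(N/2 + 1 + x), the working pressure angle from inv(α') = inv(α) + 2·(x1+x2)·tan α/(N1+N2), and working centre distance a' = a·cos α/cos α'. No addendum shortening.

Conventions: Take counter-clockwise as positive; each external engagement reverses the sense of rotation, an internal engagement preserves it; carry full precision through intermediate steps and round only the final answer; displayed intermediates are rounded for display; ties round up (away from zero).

recognized (one external pair, fixed centres): single-mesh tooth geometry, m = 3.870, N1 = 67, N2 = 47
base radii: r_b1 = 121.311596, r_b2 = 85.099179
tip radii: r_a1 = 133.515000, r_a2 = 94.815000
no profile shift: α' = α, a' = a
action lengths: √(r_a1²−r_b1²) = 55.765150, √(r_a2²−r_b2²) = 41.809257
base pitch p_b = π·m·cos α = 11.376466
CR = (55.765150 + 41.809257 − 220.590000·sin 20.65500°)/11.376466 = 1.737225
contact ratio ≈ 1.7372

1.7372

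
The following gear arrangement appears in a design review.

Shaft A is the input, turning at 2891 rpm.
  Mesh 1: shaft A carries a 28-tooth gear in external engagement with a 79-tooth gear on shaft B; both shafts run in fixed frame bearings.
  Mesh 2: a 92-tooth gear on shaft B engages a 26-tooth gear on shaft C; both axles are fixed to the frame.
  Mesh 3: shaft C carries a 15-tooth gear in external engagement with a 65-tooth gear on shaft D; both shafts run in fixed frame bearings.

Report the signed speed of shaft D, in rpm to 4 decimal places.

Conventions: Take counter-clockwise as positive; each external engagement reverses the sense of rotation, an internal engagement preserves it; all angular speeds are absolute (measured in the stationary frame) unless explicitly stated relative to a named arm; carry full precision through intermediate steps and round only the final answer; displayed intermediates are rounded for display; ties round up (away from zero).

topology: fixed-axis compound train — 3 meshes, A→D
mesh 1 [28T→79T]: ω = 2891.0000×28/79 = 1024.6582 rpm, sense flips to −
mesh 2 [92T→26T]: ω = 1024.6582×92/26 = 3625.7137 rpm, sense flips to +
mesh 3 [15T→65T]: ω = 3625.7137×15/65 = 836.7032 rpm, sense flips to −
signed output speed = -836.7032 rpm

-836.7032 rpm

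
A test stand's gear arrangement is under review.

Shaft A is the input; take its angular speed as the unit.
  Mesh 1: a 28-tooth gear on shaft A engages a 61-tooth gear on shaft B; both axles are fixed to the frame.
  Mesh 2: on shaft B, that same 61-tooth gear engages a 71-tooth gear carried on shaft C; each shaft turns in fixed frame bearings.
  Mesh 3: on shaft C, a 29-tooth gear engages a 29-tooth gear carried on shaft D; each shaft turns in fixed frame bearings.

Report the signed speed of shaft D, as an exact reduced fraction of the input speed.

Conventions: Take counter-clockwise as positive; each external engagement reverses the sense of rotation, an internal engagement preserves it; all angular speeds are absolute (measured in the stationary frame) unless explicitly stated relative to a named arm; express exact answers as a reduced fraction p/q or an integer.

3-mesh fixed-axis compound train (all bearings frame-fixed)
mesh 1 [28T→61T]: |ω|/ω_in = 1×28/61 = 28/61, sense flips to −
mesh 2 [61T→71T]: |ω|/ω_in = (28/61)×61/71 = 28/71, sense flips to +
mesh 3 [29T→29T]: |ω|/ω_in = (28/71)×29/29 = 28/71, sense flips to −
signed output speed (× input speed) = -28/71

-28/71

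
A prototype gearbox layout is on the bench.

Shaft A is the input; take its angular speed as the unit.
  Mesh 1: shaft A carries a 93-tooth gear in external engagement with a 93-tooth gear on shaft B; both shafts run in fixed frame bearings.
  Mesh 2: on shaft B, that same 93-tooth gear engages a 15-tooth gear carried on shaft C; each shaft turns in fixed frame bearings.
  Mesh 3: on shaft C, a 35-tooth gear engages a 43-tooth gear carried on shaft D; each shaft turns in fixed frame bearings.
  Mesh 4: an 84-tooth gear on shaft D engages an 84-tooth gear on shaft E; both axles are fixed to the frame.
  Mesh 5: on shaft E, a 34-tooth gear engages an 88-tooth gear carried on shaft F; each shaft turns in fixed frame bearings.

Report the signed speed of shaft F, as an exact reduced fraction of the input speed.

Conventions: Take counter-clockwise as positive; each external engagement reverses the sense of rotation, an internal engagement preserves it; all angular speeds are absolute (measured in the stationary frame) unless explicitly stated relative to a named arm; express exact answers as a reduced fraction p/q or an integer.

5-mesh fixed-axis compound train (all bearings frame-fixed)
mesh 1 [93T→93T]: |ω|/ω_in = 1×93/93 = 1, sense flips to −
mesh 2 [93T→15T]: |ω|/ω_in = 1×93/15 = 31/5, sense flips to +
mesh 3 [35T→43T]: |ω|/ω_in = (31/5)×35/43 = 217/43, sense flips to −
mesh 4 [84T→84T]: |ω|/ω_in = (217/43)×84/84 = 217/43, sense flips to +
mesh 5 [34T→88T]: |ω|/ω_in = (217/43)×34/88 = 3689/1892, sense flips to −
signed output speed (× input speed) = -3689/1892

-3689/1892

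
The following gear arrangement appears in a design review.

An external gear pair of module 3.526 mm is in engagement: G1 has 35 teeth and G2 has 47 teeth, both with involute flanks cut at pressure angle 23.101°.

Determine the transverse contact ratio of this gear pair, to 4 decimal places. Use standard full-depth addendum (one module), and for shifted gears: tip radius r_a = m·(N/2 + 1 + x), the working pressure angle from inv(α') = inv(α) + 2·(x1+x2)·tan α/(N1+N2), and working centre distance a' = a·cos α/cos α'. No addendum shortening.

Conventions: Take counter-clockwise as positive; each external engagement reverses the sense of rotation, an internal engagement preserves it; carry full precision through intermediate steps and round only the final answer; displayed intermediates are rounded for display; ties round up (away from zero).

single-mesh involute tooth geometry (35T engaging 47T at module 3.526)
base radii: r_b1 = 56.757163, r_b2 = 76.216762
tip radii: r_a1 = 65.231000, r_a2 = 86.387000
no profile shift: α' = α, a' = a
action lengths: √(r_a1²−r_b1²) = 32.151327, √(r_a2²−r_b2²) = 40.665944
base pitch p_b = π·m·cos α = 10.189022
CR = (32.151327 + 40.665944 − 144.566000·sin 23.10100°)/10.189022 = 1.579773
contact ratio ≈ 1.5798

1.5798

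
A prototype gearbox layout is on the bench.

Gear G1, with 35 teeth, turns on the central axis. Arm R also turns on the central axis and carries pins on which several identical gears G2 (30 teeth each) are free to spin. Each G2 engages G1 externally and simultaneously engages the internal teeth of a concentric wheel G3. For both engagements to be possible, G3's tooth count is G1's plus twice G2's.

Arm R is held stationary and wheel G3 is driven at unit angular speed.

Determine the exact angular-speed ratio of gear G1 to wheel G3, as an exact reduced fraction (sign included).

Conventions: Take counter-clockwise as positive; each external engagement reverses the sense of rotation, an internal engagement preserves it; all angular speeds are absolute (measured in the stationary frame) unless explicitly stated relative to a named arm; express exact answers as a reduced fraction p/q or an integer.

recognized (axles ride arm R): planetary set, 35/30/95 teeth
ring teeth: 35 + 2·30 = 95
35(ω_sun−ω_arm) = −95(ω_ring−ω_arm),  ω_arm = 0, ω_ring = 1
ω_sun = 0 − (95/35)(1−0) = -19/7
ω_out/ω_in = -19/7

-19/7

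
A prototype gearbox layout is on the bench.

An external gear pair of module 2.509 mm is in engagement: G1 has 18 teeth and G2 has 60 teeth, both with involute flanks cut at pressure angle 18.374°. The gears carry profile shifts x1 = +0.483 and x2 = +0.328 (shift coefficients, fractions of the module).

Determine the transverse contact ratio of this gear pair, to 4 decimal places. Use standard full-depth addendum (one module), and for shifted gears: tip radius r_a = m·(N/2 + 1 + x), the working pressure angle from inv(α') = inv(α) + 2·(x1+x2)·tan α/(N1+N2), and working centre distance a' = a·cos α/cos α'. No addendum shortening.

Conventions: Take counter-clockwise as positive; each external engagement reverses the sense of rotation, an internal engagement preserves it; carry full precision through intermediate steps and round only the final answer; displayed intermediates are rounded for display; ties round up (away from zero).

single-mesh involute tooth geometry (18T engaging 60T at module 2.509)
base radii: r_b1 = 21.429801, r_b2 = 71.432671
tip radii: r_a1 = 26.301847, r_a2 = 78.601952
inv(α') = inv(18.374°) + 2·(+0.483+0.328)·tan α/(18+60) = 0.01837206  ⇒  α' = 21.39134°
a' = a·cos α / cos α' = 97.8510·cos 18.374°/cos 21.39134° = 99.732984
action lengths: √(r_a1²−r_b1²) = 15.249615, √(r_a2²−r_b2²) = 32.796956
base pitch p_b = π·m·cos α = 7.480412
CR = (15.249615 + 32.796956 − 99.732984·sin 21.39134°)/7.480412 = 1.560122
contact ratio ≈ 1.5601

1.5601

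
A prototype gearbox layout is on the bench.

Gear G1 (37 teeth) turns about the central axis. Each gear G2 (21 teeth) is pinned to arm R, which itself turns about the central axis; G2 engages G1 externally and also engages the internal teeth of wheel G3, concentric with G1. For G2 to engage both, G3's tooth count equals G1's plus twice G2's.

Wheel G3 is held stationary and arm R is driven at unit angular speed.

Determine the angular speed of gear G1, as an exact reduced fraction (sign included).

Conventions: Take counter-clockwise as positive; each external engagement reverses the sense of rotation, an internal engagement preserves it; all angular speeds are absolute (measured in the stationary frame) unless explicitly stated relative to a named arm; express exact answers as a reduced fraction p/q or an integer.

116/37

topology: planetary set — G1 37T / G2 21T / G3 79T, arm = carrier (Willis)
ring teeth: 37 + 2·21 = 79
37(ω_sun−ω_arm) = −79(ω_ring−ω_arm),  ω_ring = 0, ω_arm = 1
ω_sun = 1 − (79/37)(0−1) = 116/37
exact speed ratio = 116/37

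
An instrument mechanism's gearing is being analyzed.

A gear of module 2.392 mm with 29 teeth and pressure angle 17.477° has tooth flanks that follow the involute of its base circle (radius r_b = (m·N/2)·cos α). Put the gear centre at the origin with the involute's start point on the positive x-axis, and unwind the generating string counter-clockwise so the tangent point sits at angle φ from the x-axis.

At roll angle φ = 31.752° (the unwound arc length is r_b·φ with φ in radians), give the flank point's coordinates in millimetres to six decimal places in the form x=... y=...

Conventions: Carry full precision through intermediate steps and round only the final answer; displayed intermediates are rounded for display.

class = single-mesh tooth geometry [base-circle involute, m = 2.392, 29T]
pitch radius r_p = m·N/2 = 2.392·29/2 = 34.684000
base radius r_b = r_p·cos α = 34.684000·cos 17.477° = 33.082903
roll angle φ = 31.752° = 0.55417694 rad
x = r_b·(cos φ + φ·sin φ) = 37.779548
y = r_b·(sin φ − φ·cos φ) = 1.819831

x=37.779548 y=1.819831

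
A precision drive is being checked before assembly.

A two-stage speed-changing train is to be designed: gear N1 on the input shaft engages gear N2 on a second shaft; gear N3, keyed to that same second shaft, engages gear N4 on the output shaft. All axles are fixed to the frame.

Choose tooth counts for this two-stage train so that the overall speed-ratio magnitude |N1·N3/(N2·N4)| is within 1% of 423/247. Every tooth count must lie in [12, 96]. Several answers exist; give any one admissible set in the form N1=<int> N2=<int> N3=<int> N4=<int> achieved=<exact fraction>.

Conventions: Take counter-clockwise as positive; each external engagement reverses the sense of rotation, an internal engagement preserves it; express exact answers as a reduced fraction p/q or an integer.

2-stage fixed-axis compound train for ratio 423/247
target = 423/247 in lowest terms: an exact hit needs N1·N3 = k·423 and N2·N4 = k·247 for one integer k, every count in [12, 96]; additionally prefer no 1:1 stage (N1 ≠ N2, N3 ≠ N4)
k = 1: no 1:1-free in-range split of k·423 and k·247 into factor pairs; take k = 2
k = 2: N1·N3 = 846 = 18·47, N2·N4 = 494 = 13·38
achieved = 18·47/(13·38) = 423/247; |achieved − target| = 0 ≤ 423/24700 ✓

N1=18 N2=13 N3=47 N4=38 achieved=423/247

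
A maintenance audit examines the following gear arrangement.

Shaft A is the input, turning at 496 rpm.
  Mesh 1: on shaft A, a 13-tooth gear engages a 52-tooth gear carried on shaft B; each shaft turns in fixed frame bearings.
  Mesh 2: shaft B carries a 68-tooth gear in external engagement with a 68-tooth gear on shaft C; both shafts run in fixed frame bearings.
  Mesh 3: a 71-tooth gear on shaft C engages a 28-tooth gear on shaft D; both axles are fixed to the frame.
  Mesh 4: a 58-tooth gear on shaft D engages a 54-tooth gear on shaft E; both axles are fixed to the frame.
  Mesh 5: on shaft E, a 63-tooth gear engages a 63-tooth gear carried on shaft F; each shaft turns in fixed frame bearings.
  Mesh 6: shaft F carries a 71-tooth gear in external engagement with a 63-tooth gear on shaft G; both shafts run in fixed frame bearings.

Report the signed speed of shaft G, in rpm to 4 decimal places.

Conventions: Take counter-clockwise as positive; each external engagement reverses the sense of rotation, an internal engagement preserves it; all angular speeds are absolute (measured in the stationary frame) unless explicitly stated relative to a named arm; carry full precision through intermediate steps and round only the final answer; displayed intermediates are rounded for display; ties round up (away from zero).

topology: fixed-axis compound train — 6 meshes, A→G
mesh 1 [13T→52T]: ω = 496.0000×13/52 = 124.0000 rpm, sense flips to −
mesh 2 [68T→68T]: ω = 124.0000×68/68 = 124.0000 rpm, sense flips to +
mesh 3 [71T→28T]: ω = 124.0000×71/28 = 314.4286 rpm, sense flips to −
mesh 4 [58T→54T]: ω = 314.4286×58/54 = 337.7196 rpm, sense flips to +
mesh 5 [63T→63T]: ω = 337.7196×63/63 = 337.7196 rpm, sense flips to −
mesh 6 [71T→63T]: ω = 337.7196×71/63 = 380.6046 rpm, sense flips to +
signed output speed = +380.6046 rpm

+380.6046 rpm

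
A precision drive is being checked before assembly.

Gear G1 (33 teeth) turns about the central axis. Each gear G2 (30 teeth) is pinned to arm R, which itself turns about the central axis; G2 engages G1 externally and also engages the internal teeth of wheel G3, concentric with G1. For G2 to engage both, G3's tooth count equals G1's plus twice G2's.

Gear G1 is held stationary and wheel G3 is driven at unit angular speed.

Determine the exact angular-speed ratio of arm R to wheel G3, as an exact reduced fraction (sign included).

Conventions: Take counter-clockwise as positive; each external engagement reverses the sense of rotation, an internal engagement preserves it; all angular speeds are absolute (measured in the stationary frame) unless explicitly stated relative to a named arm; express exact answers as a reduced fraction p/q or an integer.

topology: planetary set — G1 33T / G2 30T / G3 93T, arm = carrier (Willis)
ring teeth: 33 + 2·30 = 93
33(ω_sun−ω_arm) = −93(ω_ring−ω_arm),  ω_sun = 0, ω_ring = 1
33(0−ω_arm) = −93(1−ω_arm)  ⇒  126·ω_arm = 93  ⇒  ω_arm = 31/42
ω_out/ω_in = 31/42

31/42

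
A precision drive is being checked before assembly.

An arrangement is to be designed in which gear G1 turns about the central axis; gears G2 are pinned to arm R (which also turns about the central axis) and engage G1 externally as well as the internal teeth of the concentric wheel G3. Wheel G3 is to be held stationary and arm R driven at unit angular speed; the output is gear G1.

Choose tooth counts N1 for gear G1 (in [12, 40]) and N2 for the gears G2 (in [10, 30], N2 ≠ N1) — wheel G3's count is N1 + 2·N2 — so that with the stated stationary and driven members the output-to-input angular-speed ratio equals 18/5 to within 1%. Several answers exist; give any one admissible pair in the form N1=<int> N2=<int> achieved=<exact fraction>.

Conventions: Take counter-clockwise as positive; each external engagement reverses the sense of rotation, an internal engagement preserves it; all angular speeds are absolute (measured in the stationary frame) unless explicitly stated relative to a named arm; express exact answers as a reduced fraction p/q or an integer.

N1=15 N2=12 achieved=18/5

topology: planetary set — design target 18/5, arm = carrier (Willis)
Willis with ω_ring = 0: ω_sun/ω_arm = (N1+N3)/N1; set equal to 18/5  ⇒  N3/N1 = 18/5 − 1 = 13/5
N3 = N1 + 2·N2  ⇒  N2/N1 = (N3/N1 − 1)/2 = (13/5 − 1)/2 = 4/5
smallest multiple with N1 ≥ 12 and N2 ≥ 10: k = 3  ⇒  N1 = 3·5 = 15, N2 = 3·4 = 12 (N1 ≤ 40, N2 ≤ 30, N2 ≠ N1 ✓), N3 = 15 + 2·12 = 39
check: (N1+N3)/N1 with N1 = 15, N3 = 39 gives 18/5; |achieved − target| = 0 ≤ 9/250 ✓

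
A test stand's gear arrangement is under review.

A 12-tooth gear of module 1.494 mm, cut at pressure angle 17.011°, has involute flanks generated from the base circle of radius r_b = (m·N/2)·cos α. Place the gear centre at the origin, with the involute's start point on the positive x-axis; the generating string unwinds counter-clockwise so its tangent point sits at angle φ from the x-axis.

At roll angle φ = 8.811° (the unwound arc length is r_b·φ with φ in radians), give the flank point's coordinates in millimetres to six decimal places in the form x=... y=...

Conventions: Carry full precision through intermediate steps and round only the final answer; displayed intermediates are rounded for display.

recognized (one wheel, involute flank): single-mesh tooth geometry, m = 1.494, N = 12
pitch radius r_p = m·N/2 = 1.494·12/2 = 8.964000
base radius r_b = r_p·cos α = 8.964000·cos 17.011° = 8.571813
roll angle φ = 8.811° = 0.15378096 rad
x = r_b·(cos φ + φ·sin φ) = 8.672570
y = r_b·(sin φ − φ·cos φ) = 0.010366

x=8.672570 y=0.010366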